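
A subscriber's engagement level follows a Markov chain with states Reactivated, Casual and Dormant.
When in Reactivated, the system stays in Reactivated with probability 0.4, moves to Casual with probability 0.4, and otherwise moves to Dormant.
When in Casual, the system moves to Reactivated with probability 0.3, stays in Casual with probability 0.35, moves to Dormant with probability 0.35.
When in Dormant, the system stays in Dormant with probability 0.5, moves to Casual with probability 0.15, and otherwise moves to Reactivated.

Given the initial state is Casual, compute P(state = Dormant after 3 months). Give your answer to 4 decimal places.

Propagate the distribution vector 3 months from Casual.
After 0 months: (0.0000, 1.0000, 0.0000)
After 1 month: (0.3000, 0.3500, 0.3500)
After 2 months: (0.3475, 0.2950, 0.3575)
After 3 months: (0.3526, 0.2959, 0.3515)
P(in Dormant after 3 months) = 0.3515

0.3515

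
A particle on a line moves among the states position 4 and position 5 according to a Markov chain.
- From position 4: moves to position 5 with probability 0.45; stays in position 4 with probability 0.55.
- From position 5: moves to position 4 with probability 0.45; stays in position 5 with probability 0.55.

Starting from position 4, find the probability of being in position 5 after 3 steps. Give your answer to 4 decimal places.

0.4995

Propagate the distribution vector 3 steps from position 4.
After 0 steps: (1.0000, 0.0000)
After 1 step: (0.5500, 0.4500)
After 2 steps: (0.5050, 0.4950)
After 3 steps: (0.5005, 0.4995)
P(in position 5 after 3 steps) = 0.4995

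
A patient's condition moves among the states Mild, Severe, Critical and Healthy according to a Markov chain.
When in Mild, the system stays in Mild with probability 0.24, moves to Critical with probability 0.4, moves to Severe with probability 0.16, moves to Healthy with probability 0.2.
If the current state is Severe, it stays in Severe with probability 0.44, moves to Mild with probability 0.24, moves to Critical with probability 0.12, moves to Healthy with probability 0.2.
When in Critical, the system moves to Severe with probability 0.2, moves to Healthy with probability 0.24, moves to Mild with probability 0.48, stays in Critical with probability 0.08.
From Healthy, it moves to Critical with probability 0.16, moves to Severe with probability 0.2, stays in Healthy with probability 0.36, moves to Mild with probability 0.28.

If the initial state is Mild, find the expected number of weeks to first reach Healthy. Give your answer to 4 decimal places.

4.7593

Let t(s) be the expected number of weeks to first reach Healthy from state s, with t(Healthy) = 0. Conditioning on the first week:
t(Mild) = 1 + 0.24·t(Mild) + 0.16·t(Severe) + 0.4·t(Critical)
t(Severe) = 1 + 0.24·t(Mild) + 0.44·t(Severe) + 0.12·t(Critical)
t(Critical) = 1 + 0.48·t(Mild) + 0.2·t(Severe) + 0.08·t(Critical)
Solving: t(Mild) = 4.7593, t(Severe) = 4.8147, t(Critical) = 4.6167.
Expected weeks from Mild to Healthy: 4.7593.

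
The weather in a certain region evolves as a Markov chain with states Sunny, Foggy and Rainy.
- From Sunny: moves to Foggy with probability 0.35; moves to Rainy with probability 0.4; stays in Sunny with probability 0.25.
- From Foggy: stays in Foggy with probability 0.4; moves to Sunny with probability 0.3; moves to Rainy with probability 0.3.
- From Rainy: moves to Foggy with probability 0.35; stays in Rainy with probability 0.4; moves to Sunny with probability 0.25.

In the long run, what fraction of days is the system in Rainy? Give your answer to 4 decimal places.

0.3632

Let the stationary distribution be π with π = πP and π_1 + π_2 + π_3 = 1.
π_1 = 0.25·π_1 + 0.3·π_2 + 0.25·π_3
π_2 = 0.35·π_1 + 0.4·π_2 + 0.35·π_3
Solving with the normalization constraint gives π = (0.2684, 0.3684, 0.3632).
So the stationary probability of Rainy is 0.3632.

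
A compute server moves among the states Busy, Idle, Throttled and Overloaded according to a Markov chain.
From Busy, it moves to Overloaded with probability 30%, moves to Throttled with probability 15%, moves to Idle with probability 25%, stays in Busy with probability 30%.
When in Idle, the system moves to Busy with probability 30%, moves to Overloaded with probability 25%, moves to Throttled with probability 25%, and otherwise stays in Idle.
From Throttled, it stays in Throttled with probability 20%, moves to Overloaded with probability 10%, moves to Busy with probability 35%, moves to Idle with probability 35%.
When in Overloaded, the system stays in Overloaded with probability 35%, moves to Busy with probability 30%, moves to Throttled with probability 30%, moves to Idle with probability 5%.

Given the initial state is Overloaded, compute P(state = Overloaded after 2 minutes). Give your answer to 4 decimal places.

0.2550

Propagate the distribution vector 2 minutes from Overloaded.
After 0 minutes: (0.0000, 0.0000, 0.0000, 1.0000)
After 1 minute: (0.3000, 0.0500, 0.3000, 0.3500)
After 2 minutes: (0.3150, 0.2075, 0.2225, 0.2550)
P(in Overloaded after 2 minutes) = 0.2550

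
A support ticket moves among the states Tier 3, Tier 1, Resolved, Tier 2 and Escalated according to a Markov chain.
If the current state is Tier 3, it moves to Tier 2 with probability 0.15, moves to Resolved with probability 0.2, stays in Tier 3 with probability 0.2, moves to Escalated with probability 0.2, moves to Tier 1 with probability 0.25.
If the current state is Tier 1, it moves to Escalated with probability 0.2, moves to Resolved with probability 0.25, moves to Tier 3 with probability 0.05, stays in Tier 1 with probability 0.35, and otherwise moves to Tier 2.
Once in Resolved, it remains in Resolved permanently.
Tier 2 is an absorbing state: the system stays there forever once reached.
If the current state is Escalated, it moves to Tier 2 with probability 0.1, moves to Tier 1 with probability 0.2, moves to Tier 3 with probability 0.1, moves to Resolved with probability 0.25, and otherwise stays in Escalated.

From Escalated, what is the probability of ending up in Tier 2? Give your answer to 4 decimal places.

0.3230

Let h(s) be the probability of absorption at Tier 2 starting from transient state s. Then h(Tier 2) = 1 and h(Resolved) = 0. By first-step analysis:
h(Tier 3) = 0.2·h(Tier 3) + 0.25·h(Tier 1) + 0.2·0 + 0.15·1 + 0.2·h(Escalated)
h(Tier 1) = 0.05·h(Tier 3) + 0.35·h(Tier 1) + 0.25·0 + 0.15·1 + 0.2·h(Escalated)
h(Escalated) = 0.1·h(Tier 3) + 0.2·h(Tier 1) + 0.25·0 + 0.1·1 + 0.35·h(Escalated)
Solving: h(Tier 3) = 0.3806, h(Tier 1) = 0.3594, h(Escalated) = 0.3230.
Starting from Escalated, the probability is 0.3230.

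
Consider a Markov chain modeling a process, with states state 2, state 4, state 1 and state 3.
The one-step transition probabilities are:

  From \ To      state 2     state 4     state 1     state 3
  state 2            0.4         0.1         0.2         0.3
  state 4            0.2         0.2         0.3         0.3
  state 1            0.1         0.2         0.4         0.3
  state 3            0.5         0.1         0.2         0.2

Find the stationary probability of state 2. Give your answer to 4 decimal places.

Let the stationary distribution be π with π = πP and π_1 + π_2 + π_3 + π_4 = 1.
π_1 = 0.4·π_1 + 0.2·π_2 + 0.1·π_3 + 0.5·π_4
π_2 = 0.1·π_1 + 0.2·π_2 + 0.2·π_3 + 0.1·π_4
π_3 = 0.2·π_1 + 0.3·π_2 + 0.4·π_3 + 0.2·π_4
Solving with the normalization constraint gives π = (0.3188, 0.1408, 0.2676, 0.2727).
So the stationary probability of state 2 is 0.3188.

0.3188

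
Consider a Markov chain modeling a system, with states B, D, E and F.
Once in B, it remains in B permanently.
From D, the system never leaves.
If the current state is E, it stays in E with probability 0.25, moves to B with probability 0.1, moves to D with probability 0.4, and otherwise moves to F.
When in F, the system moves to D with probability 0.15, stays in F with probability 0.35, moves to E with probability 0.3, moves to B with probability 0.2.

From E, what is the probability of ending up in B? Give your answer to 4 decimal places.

Let h(s) be the probability of absorption at B starting from transient state s. Then h(B) = 1 and h(D) = 0. By first-step analysis:
h(E) = 0.1·1 + 0.4·0 + 0.25·h(E) + 0.25·h(F)
h(F) = 0.2·1 + 0.15·0 + 0.3·h(E) + 0.35·h(F)
Solving: h(E) = 0.2788, h(F) = 0.4364.
Starting from E, the probability is 0.2788.

0.2788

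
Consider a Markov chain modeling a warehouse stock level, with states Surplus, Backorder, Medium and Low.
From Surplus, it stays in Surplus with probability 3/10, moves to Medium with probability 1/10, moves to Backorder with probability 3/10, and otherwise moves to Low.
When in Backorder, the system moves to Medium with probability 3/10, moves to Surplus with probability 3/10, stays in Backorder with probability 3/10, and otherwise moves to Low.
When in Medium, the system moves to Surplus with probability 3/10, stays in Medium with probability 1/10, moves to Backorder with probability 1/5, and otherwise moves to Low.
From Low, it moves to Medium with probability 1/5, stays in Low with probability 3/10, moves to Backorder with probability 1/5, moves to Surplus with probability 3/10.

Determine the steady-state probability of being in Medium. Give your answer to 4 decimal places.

0.1778

Let the stationary distribution be π with π = πP and π_1 + π_2 + π_3 + π_4 = 1.
π_1 = 0.3·π_1 + 0.3·π_2 + 0.3·π_3 + 0.3·π_4
π_2 = 0.3·π_1 + 0.3·π_2 + 0.2·π_3 + 0.2·π_4
π_3 = 0.1·π_1 + 0.3·π_2 + 0.1·π_3 + 0.2·π_4
Solving with the normalization constraint gives π = (0.3000, 0.2556, 0.1778, 0.2667).
So the stationary probability of Medium is 0.1778.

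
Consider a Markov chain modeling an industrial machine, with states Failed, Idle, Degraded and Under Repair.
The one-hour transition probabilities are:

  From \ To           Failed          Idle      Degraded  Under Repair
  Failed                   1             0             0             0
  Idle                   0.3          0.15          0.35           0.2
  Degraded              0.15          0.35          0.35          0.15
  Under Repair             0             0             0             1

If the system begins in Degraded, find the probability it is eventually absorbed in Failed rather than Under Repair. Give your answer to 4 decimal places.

Let h(s) be the probability of absorption at Failed starting from transient state s. Then h(Failed) = 1 and h(Under Repair) = 0. By first-step analysis:
h(Idle) = 0.3·1 + 0.15·h(Idle) + 0.35·h(Degraded) + 0.2·0
h(Degraded) = 0.15·1 + 0.35·h(Idle) + 0.35·h(Degraded) + 0.15·0
Solving: h(Idle) = 0.5756, h(Degraded) = 0.5407.
Starting from Degraded, the probability is 0.5407.

0.5407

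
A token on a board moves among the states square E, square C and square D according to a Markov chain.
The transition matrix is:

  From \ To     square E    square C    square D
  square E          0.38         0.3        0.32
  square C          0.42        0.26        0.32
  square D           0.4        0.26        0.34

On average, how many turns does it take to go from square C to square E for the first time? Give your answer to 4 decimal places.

2.4186

Let t(s) be the expected number of turns to first reach square E from state s, with t(square E) = 0. Conditioning on the first turn:
t(square C) = 1 + 0.26·t(square C) + 0.32·t(square D)
t(square D) = 1 + 0.26·t(square C) + 0.34·t(square D)
Solving: t(square C) = 2.4186, t(square D) = 2.4679.
Expected turns from square C to square E: 2.4186.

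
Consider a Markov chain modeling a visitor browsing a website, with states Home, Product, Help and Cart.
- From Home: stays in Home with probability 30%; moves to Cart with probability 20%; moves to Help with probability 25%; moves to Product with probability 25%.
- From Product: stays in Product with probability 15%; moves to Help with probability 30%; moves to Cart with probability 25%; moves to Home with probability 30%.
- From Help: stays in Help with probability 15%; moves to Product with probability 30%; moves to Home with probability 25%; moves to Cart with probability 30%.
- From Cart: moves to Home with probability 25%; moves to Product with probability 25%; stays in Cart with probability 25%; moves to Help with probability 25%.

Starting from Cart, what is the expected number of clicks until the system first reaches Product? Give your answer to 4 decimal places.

3.8261

Let t(s) be the expected number of clicks to first reach Product from state s, with t(Product) = 0. Conditioning on the first click:
t(Home) = 1 + 0.3·t(Home) + 0.25·t(Help) + 0.2·t(Cart)
t(Help) = 1 + 0.25·t(Home) + 0.15·t(Help) + 0.3·t(Cart)
t(Cart) = 1 + 0.25·t(Home) + 0.25·t(Help) + 0.25·t(Cart)
Solving: t(Home) = 3.8261, t(Help) = 3.6522, t(Cart) = 3.8261.
Expected clicks from Cart to Product: 3.8261.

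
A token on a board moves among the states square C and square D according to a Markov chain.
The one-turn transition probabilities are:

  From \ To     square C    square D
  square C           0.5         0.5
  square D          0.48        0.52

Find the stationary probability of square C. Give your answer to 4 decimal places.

0.4898

Let the stationary distribution be π with π = πP and π_1 + π_2 = 1.
π_1 = 0.5·π_1 + 0.48·π_2
Solving with the normalization constraint gives π = (0.4898, 0.5102).
So the stationary probability of square C is 0.4898.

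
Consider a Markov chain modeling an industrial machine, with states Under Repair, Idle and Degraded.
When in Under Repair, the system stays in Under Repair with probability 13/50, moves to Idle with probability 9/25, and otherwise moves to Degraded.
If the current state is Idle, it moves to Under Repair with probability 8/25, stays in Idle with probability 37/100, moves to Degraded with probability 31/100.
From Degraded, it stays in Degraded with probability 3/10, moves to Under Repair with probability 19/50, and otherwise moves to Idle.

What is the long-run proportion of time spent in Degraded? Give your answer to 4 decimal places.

0.3291

Let the stationary distribution be π with π = πP and π_1 + π_2 + π_3 = 1.
π_1 = 0.26·π_1 + 0.32·π_2 + 0.38·π_3
π_2 = 0.36·π_1 + 0.37·π_2 + 0.32·π_3
Solving with the normalization constraint gives π = (0.3205, 0.3503, 0.3291).
So the stationary probability of Degraded is 0.3291.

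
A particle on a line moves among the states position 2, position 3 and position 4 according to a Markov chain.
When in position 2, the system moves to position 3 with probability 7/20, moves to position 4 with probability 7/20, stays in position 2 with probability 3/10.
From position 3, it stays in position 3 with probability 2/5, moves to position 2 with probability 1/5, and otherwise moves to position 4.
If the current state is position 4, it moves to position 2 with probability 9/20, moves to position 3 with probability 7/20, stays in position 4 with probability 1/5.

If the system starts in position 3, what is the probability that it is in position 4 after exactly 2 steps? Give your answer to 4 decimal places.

0.3100

Sum over the intermediate state after 1 step:
P = P(position 3→position 2)·P(position 2→position 4) + P(position 3→position 3)·P(position 3→position 4) + P(position 3→position 4)·P(position 4→position 4)
  = 0.2×0.35 + 0.4×0.4 + 0.4×0.2
  = 0.0700 + 0.1600 + 0.0800 = 0.3100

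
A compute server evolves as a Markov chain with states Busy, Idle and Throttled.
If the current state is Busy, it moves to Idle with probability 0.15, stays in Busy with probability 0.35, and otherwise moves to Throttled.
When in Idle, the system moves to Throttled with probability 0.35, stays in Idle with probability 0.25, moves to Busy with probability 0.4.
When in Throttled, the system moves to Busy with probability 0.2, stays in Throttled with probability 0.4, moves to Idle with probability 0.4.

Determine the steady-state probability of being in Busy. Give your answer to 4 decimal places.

Let the stationary distribution be π with π = πP and π_1 + π_2 + π_3 = 1.
π_1 = 0.35·π_1 + 0.4·π_2 + 0.2·π_3
π_2 = 0.15·π_1 + 0.25·π_2 + 0.4·π_3
Solving with the normalization constraint gives π = (0.3017, 0.2822, 0.4161).
So the stationary probability of Busy is 0.3017.

0.3017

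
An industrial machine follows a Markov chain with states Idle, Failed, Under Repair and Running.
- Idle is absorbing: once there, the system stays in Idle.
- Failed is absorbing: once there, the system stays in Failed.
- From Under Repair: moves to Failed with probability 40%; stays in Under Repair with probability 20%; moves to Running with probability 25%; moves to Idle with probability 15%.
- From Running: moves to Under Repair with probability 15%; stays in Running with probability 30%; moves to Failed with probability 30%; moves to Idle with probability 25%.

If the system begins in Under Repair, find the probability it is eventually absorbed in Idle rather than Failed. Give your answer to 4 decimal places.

Let h(s) be the probability of absorption at Idle starting from transient state s. Then h(Idle) = 1 and h(Failed) = 0. By first-step analysis:
h(Under Repair) = 0.15·1 + 0.4·0 + 0.2·h(Under Repair) + 0.25·h(Running)
h(Running) = 0.25·1 + 0.3·0 + 0.15·h(Under Repair) + 0.3·h(Running)
Solving: h(Under Repair) = 0.3206, h(Running) = 0.4258.
Starting from Under Repair, the probability is 0.3206.

0.3206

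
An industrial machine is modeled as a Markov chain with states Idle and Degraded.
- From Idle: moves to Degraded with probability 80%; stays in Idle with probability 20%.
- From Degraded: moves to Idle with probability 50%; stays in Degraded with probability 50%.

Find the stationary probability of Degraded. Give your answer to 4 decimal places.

Let the stationary distribution be π with π = πP and π_1 + π_2 = 1.
π_1 = 0.2·π_1 + 0.5·π_2
Solving with the normalization constraint gives π = (0.3846, 0.6154).
So the stationary probability of Degraded is 0.6154.

0.6154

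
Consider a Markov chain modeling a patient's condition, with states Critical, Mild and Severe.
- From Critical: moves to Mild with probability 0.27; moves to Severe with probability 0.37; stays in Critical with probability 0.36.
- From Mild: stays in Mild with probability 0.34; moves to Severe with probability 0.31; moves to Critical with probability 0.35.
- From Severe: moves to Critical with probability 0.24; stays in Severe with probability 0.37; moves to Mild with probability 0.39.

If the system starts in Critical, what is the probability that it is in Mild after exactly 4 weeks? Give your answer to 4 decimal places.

Propagate the distribution vector 4 weeks from Critical.
After 0 weeks: (1.0000, 0.0000, 0.0000)
After 1 week: (0.3600, 0.2700, 0.3700)
After 2 weeks: (0.3129, 0.3333, 0.3538)
After 3 weeks: (0.3142, 0.3358, 0.3500)
After 4 weeks: (0.3146, 0.3355, 0.3499)
P(in Mild after 4 weeks) = 0.3355

0.3355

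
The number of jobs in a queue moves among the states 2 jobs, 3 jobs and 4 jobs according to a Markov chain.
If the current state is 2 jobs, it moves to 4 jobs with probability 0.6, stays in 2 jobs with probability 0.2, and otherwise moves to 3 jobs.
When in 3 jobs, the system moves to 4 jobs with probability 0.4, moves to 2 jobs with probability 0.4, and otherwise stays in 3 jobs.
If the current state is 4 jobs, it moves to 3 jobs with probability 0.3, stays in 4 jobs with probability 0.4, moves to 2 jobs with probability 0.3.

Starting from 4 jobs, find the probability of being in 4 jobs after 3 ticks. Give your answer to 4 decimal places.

0.4600

Propagate the distribution vector 3 ticks from 4 jobs.
After 0 ticks: (0.0000, 0.0000, 1.0000)
After 1 tick: (0.3000, 0.3000, 0.4000)
After 2 ticks: (0.3000, 0.2400, 0.4600)
After 3 ticks: (0.2940, 0.2460, 0.4600)
P(in 4 jobs after 3 ticks) = 0.4600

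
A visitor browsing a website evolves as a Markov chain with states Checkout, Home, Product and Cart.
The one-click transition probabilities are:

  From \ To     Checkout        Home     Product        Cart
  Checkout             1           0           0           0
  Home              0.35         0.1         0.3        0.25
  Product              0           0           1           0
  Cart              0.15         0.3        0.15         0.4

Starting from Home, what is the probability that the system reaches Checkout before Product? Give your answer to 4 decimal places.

Let h(s) be the probability of absorption at Checkout starting from transient state s. Then h(Checkout) = 1 and h(Product) = 0. By first-step analysis:
h(Home) = 0.35·1 + 0.1·h(Home) + 0.3·0 + 0.25·h(Cart)
h(Cart) = 0.15·1 + 0.3·h(Home) + 0.15·0 + 0.4·h(Cart)
Solving: h(Home) = 0.5323, h(Cart) = 0.5161.
Starting from Home, the probability is 0.5323.

0.5323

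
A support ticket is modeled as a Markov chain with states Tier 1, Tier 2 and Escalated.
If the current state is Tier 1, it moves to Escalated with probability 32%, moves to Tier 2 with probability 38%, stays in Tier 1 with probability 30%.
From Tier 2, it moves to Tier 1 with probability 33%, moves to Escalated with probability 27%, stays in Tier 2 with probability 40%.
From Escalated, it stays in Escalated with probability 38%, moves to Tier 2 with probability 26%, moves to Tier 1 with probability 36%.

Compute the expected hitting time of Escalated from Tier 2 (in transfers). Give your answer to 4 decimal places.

Let t(s) be the expected number of transfers to first reach Escalated from state s, with t(Escalated) = 0. Conditioning on the first transfer:
t(Tier 1) = 1 + 0.3·t(Tier 1) + 0.38·t(Tier 2)
t(Tier 2) = 1 + 0.33·t(Tier 1) + 0.4·t(Tier 2)
Solving: t(Tier 1) = 3.3265, t(Tier 2) = 3.4963.
Expected transfers from Tier 2 to Escalated: 3.4963.

3.4963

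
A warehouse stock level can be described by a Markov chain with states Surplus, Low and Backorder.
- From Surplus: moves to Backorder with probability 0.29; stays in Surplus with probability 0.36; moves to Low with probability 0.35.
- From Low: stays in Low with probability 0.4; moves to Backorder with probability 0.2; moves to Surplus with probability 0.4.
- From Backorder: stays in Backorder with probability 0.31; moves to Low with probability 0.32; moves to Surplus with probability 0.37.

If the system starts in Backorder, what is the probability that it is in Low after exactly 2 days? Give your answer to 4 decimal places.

0.3567

Sum over the intermediate state after 1 day:
P = P(Backorder→Surplus)·P(Surplus→Low) + P(Backorder→Low)·P(Low→Low) + P(Backorder→Backorder)·P(Backorder→Low)
  = 0.37×0.35 + 0.32×0.4 + 0.31×0.32
  = 0.1295 + 0.1280 + 0.0992 = 0.3567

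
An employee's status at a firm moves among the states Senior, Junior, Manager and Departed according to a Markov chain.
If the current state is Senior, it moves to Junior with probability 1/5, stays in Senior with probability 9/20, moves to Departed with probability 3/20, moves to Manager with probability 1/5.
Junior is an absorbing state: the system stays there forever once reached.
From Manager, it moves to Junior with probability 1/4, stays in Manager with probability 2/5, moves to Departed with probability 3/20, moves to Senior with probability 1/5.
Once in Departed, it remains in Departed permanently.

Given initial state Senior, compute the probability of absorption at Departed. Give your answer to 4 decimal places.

Let h(s) be the probability of absorption at Departed starting from transient state s. Then h(Departed) = 1 and h(Junior) = 0. By first-step analysis:
h(Senior) = 0.45·h(Senior) + 0.2·0 + 0.2·h(Manager) + 0.15·1
h(Manager) = 0.2·h(Senior) + 0.25·0 + 0.4·h(Manager) + 0.15·1
Solving: h(Senior) = 0.4138, h(Manager) = 0.3879.
Starting from Senior, the probability is 0.4138.

0.4138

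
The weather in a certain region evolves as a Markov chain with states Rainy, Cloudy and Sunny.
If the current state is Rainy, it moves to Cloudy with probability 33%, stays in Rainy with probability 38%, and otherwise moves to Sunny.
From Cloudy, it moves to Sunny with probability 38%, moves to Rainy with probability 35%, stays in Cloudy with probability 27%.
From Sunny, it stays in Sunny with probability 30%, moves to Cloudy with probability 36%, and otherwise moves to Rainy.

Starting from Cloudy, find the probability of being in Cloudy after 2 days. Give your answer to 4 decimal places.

0.3252

Sum over the intermediate state after 1 day:
P = P(Cloudy→Rainy)·P(Rainy→Cloudy) + P(Cloudy→Cloudy)·P(Cloudy→Cloudy) + P(Cloudy→Sunny)·P(Sunny→Cloudy)
  = 0.35×0.33 + 0.27×0.27 + 0.38×0.36
  = 0.1155 + 0.0729 + 0.1368 = 0.3252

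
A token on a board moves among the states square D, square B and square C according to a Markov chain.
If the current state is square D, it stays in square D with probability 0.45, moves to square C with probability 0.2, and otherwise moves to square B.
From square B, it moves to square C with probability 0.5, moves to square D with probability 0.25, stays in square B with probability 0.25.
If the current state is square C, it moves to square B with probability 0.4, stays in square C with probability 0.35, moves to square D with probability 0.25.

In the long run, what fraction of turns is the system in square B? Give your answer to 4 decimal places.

Let the stationary distribution be π with π = πP and π_1 + π_2 + π_3 = 1.
π_1 = 0.45·π_1 + 0.25·π_2 + 0.25·π_3
π_2 = 0.35·π_1 + 0.25·π_2 + 0.4·π_3
Solving with the normalization constraint gives π = (0.3125, 0.3342, 0.3533).
So the stationary probability of square B is 0.3342.

0.3342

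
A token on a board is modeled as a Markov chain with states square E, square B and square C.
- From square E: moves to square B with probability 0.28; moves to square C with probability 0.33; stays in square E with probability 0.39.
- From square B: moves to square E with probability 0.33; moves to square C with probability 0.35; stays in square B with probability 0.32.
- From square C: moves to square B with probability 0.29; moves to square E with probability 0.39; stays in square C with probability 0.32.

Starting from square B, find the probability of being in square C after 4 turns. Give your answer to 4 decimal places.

0.3326

Propagate the distribution vector 4 turns from square B.
After 0 turns: (0.0000, 1.0000, 0.0000)
After 1 turn: (0.3300, 0.3200, 0.3500)
After 2 turns: (0.3708, 0.2963, 0.3329)
After 3 turns: (0.3722, 0.2952, 0.3326)
After 4 turns: (0.3723, 0.2951, 0.3326)
P(in square C after 4 turns) = 0.3326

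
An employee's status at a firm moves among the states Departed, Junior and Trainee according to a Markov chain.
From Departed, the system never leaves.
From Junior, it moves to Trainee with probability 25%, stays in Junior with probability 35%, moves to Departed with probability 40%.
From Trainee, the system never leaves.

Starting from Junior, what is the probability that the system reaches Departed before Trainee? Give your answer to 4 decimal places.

Let h(s) be the probability of absorption at Departed starting from transient state s. Then h(Departed) = 1 and h(Trainee) = 0. By first-step analysis:
h(Junior) = 0.4·1 + 0.35·h(Junior) + 0.25·0
Solving: h(Junior) = 0.6154.
Starting from Junior, the probability is 0.6154.

0.6154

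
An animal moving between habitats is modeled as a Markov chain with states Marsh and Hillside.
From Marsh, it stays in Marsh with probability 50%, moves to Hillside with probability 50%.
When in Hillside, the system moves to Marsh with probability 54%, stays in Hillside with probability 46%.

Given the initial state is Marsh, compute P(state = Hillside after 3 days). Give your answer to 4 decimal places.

Propagate the distribution vector 3 days from Marsh.
After 0 days: (1.0000, 0.0000)
After 1 day: (0.5000, 0.5000)
After 2 days: (0.5200, 0.4800)
After 3 days: (0.5192, 0.4808)
P(in Hillside after 3 days) = 0.4808

0.4808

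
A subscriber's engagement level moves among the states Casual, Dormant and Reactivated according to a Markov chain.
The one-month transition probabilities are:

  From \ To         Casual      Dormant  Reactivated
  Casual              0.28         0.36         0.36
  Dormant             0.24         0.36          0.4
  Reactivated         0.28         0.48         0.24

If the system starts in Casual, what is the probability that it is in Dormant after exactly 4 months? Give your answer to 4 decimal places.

0.4004

Propagate the distribution vector 4 months from Casual.
After 0 months: (1.0000, 0.0000, 0.0000)
After 1 month: (0.2800, 0.3600, 0.3600)
After 2 months: (0.2656, 0.4032, 0.3312)
After 3 months: (0.2639, 0.3997, 0.3364)
After 4 months: (0.2640, 0.4004, 0.3356)
P(in Dormant after 4 months) = 0.4004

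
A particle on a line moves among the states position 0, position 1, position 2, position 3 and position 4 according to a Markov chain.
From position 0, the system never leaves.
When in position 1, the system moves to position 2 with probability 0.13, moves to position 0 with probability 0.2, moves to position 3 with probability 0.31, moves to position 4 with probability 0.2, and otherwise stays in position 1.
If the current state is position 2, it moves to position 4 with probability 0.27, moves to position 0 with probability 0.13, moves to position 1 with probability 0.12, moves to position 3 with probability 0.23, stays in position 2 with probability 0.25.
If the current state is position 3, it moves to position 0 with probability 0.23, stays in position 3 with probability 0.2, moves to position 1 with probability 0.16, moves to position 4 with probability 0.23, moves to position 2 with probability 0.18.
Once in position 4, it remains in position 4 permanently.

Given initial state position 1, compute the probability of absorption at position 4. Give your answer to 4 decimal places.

Let h(s) be the probability of absorption at position 4 starting from transient state s. Then h(position 4) = 1 and h(position 0) = 0. By first-step analysis:
h(position 1) = 0.2·0 + 0.16·h(position 1) + 0.13·h(position 2) + 0.31·h(position 3) + 0.2·1
h(position 2) = 0.13·0 + 0.12·h(position 1) + 0.25·h(position 2) + 0.23·h(position 3) + 0.27·1
h(position 3) = 0.23·0 + 0.16·h(position 1) + 0.18·h(position 2) + 0.2·h(position 3) + 0.23·1
Solving: h(position 1) = 0.5274, h(position 2) = 0.6068, h(position 3) = 0.5295.
Starting from position 1, the probability is 0.5274.

0.5274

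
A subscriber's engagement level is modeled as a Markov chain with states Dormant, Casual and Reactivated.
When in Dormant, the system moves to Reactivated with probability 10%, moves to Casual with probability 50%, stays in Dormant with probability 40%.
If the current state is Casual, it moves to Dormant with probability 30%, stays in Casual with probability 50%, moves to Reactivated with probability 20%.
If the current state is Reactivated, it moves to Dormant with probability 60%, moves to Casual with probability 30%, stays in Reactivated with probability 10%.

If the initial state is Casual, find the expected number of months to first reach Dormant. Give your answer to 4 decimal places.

2.8205

Let t(s) be the expected number of months to first reach Dormant from state s, with t(Dormant) = 0. Conditioning on the first month:
t(Casual) = 1 + 0.5·t(Casual) + 0.2·t(Reactivated)
t(Reactivated) = 1 + 0.3·t(Casual) + 0.1·t(Reactivated)
Solving: t(Casual) = 2.8205, t(Reactivated) = 2.0513.
Expected months from Casual to Dormant: 2.8205.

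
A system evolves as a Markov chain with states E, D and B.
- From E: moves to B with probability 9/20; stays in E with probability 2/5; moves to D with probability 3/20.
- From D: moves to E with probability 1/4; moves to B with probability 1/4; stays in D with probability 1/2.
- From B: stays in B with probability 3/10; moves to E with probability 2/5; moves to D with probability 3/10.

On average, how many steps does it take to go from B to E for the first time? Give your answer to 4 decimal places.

2.9091

Let t(s) be the expected number of steps to first reach E from state s, with t(E) = 0. Conditioning on the first step:
t(D) = 1 + 0.5·t(D) + 0.25·t(B)
t(B) = 1 + 0.3·t(D) + 0.3·t(B)
Solving: t(D) = 3.4545, t(B) = 2.9091.
Expected steps from B to E: 2.9091.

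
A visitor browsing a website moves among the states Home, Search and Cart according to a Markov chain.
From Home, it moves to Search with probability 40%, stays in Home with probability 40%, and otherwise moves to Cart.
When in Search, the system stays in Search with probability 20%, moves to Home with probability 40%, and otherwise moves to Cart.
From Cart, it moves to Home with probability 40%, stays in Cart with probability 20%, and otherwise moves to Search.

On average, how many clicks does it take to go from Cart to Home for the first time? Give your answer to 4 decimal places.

2.5000

Let t(s) be the expected number of clicks to first reach Home from state s, with t(Home) = 0. Conditioning on the first click:
t(Search) = 1 + 0.2·t(Search) + 0.4·t(Cart)
t(Cart) = 1 + 0.4·t(Search) + 0.2·t(Cart)
Solving: t(Search) = 2.5000, t(Cart) = 2.5000.
Expected clicks from Cart to Home: 2.5000.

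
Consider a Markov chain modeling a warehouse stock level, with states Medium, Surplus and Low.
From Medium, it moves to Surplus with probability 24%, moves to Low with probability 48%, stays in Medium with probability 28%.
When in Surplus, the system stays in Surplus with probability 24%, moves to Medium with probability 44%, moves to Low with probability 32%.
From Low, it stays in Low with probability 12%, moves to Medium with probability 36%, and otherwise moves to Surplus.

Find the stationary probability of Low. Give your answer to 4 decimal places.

0.3144

Let the stationary distribution be π with π = πP and π_1 + π_2 + π_3 = 1.
π_1 = 0.28·π_1 + 0.44·π_2 + 0.36·π_3
π_2 = 0.24·π_1 + 0.24·π_2 + 0.52·π_3
Solving with the normalization constraint gives π = (0.3576, 0.3280, 0.3144).
So the stationary probability of Low is 0.3144.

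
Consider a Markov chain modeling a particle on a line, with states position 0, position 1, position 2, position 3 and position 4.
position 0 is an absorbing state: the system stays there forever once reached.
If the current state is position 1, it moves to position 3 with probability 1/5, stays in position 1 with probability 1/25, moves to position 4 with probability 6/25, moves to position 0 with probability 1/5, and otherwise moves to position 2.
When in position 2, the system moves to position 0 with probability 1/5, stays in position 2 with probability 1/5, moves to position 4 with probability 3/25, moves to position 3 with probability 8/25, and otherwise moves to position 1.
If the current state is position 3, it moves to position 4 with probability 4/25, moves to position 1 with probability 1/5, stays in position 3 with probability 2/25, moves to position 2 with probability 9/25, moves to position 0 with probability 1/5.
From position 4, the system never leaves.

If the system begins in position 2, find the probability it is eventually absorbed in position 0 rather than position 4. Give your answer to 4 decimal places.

0.5748

Let h(s) be the probability of absorption at position 0 starting from transient state s. Then h(position 0) = 1 and h(position 4) = 0. By first-step analysis:
h(position 1) = 0.2·1 + 0.04·h(position 1) + 0.32·h(position 2) + 0.2·h(position 3) + 0.24·0
h(position 2) = 0.2·1 + 0.16·h(position 1) + 0.2·h(position 2) + 0.32·h(position 3) + 0.12·0
h(position 3) = 0.2·1 + 0.2·h(position 1) + 0.36·h(position 2) + 0.08·h(position 3) + 0.16·0
Solving: h(position 1) = 0.5154, h(position 2) = 0.5748, h(position 3) = 0.5544.
Starting from position 2, the probability is 0.5748.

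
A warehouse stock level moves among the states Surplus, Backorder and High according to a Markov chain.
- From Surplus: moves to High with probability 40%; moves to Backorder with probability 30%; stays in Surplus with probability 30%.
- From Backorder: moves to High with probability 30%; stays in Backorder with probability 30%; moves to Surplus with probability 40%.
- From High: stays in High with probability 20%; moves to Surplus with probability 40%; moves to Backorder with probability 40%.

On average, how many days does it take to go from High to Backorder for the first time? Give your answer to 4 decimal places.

2.7500

Let t(s) be the expected number of days to first reach Backorder from state s, with t(Backorder) = 0. Conditioning on the first day:
t(Surplus) = 1 + 0.3·t(Surplus) + 0.4·t(High)
t(High) = 1 + 0.4·t(Surplus) + 0.2·t(High)
Solving: t(Surplus) = 3.0000, t(High) = 2.7500.
Expected days from High to Backorder: 2.7500.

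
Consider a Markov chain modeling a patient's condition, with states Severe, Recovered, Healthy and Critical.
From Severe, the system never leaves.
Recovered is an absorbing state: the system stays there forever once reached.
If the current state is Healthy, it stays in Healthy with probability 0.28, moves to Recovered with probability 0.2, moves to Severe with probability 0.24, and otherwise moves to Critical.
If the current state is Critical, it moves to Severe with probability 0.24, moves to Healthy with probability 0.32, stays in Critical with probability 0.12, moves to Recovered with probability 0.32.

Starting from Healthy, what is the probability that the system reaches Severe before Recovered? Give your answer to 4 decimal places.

Let h(s) be the probability of absorption at Severe starting from transient state s. Then h(Severe) = 1 and h(Recovered) = 0. By first-step analysis:
h(Healthy) = 0.24·1 + 0.2·0 + 0.28·h(Healthy) + 0.28·h(Critical)
h(Critical) = 0.24·1 + 0.32·0 + 0.32·h(Healthy) + 0.12·h(Critical)
Solving: h(Healthy) = 0.5118, h(Critical) = 0.4588.
Starting from Healthy, the probability is 0.5118.

0.5118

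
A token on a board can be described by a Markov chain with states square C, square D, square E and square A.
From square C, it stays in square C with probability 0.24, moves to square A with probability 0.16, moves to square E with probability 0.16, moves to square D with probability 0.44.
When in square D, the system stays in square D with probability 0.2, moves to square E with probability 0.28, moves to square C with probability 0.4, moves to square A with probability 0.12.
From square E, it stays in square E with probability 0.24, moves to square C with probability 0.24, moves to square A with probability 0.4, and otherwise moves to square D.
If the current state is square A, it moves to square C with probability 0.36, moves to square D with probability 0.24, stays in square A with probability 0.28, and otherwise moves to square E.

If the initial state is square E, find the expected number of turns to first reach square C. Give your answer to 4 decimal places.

Let t(s) be the expected number of turns to first reach square C from state s, with t(square C) = 0. Conditioning on the first turn:
t(square D) = 1 + 0.2·t(square D) + 0.28·t(square E) + 0.12·t(square A)
t(square E) = 1 + 0.12·t(square D) + 0.24·t(square E) + 0.4·t(square A)
t(square A) = 1 + 0.24·t(square D) + 0.12·t(square E) + 0.28·t(square A)
Solving: t(square D) = 2.8287, t(square E) = 3.2772, t(square A) = 2.8780.
Expected turns from square E to square C: 3.2772.

3.2772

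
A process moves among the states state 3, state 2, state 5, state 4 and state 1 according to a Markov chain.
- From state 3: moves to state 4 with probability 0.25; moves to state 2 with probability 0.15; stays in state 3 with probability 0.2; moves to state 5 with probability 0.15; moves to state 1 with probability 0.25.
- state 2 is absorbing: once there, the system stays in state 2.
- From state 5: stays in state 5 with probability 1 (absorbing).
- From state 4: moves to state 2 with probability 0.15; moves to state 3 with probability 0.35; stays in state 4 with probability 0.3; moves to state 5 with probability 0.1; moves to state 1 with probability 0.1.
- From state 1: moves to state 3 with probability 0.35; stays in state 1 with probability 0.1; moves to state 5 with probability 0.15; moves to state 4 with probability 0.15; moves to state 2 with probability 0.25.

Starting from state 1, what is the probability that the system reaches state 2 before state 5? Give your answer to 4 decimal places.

0.5873

Let h(s) be the probability of absorption at state 2 starting from transient state s. Then h(state 2) = 1 and h(state 5) = 0. By first-step analysis:
h(state 3) = 0.2·h(state 3) + 0.15·1 + 0.15·0 + 0.25·h(state 4) + 0.25·h(state 1)
h(state 4) = 0.35·h(state 3) + 0.15·1 + 0.1·0 + 0.3·h(state 4) + 0.1·h(state 1)
h(state 1) = 0.35·h(state 3) + 0.25·1 + 0.15·0 + 0.15·h(state 4) + 0.1·h(state 1)
Solving: h(state 3) = 0.5502, h(state 4) = 0.5733, h(state 1) = 0.5873.
Starting from state 1, the probability is 0.5873.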